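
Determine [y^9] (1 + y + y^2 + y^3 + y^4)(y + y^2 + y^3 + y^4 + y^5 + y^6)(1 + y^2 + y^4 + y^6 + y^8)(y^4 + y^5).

15

(1 + y + y^2 + y^3 + y^4) has coefficients 1,1,1,1,1 for degrees 0…4.
(y + y^2 + y^3 + y^4 + y^5 + y^6) has coefficients 0,1,1,1,1,1,1,0,0,0 for degrees 0…9.
Multiplying by (1 + y^2 + y^4 + y^6 + y^8) gives running coefficients 0,1,1,2,2,3,3,3,3,3 for degrees 0…9.
Finally multiplying by (y^4 + y^5), the product of all factors after the first has coefficients 0,0,0,0,0,1,2,3,4,5 for degrees 0…9.
[y^9] = 1·5 + 1·4 + 1·3 + 1·2 + 1·1 = 15.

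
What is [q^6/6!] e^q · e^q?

64

The EGF product rule gives c_6 = Σ_{k_1+k_2=6} C(6; k_1,k_2) · ∏ g_i(k_i), where e^q gives (1)^k; e^q gives (1)^k.
g_1(k) for k = 0…6: 1, 1, 1, 1, 1, 1, 1.
g_2(k) for k = 0…6: 1, 1, 1, 1, 1, 1, 1.
c_6 = Σ_k C(6,k)·g_1(k)·g_2(6−k) = 1·1·1 + 6·1·1 + 15·1·1 + 20·1·1 + 15·1·1 + 6·1·1 + 1·1·1 = 1 + 6 + 15 + 20 + 15 + 6 + 1 = 64.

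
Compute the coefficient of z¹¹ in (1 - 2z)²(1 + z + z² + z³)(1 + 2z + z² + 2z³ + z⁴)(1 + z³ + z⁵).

19

(1 - 2z)² has coefficients 1,-4,4 for degrees 0…2.
(1 + z + z² + z³) has coefficients 1,1,1,1,0,0,0,0,0,0,0,0 for degrees 0…11.
Multiplying by (1 + 2z + z² + 2z³ + z⁴) gives running coefficients 1,3,4,6,6,4,3,1,0,0,0,0 for degrees 0…11.
Finally multiplying by (1 + z³ + z⁵), the product of all factors after the first has coefficients 1,3,4,7,9,9,12,11,10,9,5,3 for degrees 0…11.
[z¹¹] = 1·3 − 4·5 + 4·9 = 19.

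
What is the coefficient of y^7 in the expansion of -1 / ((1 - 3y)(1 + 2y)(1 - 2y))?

Partial fractions give a closed form: a_n = (-9/5)·3^n + (-1/5)·(-2)^n + (1)·2^n.
At n = 7: a_7 = -3783.

-3783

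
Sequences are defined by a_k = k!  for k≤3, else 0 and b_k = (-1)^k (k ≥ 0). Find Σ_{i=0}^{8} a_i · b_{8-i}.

-4

The convolution is the t^8 coefficient of A(t)B(t).
Σ = 1·1 + 1·(-1) + 2·1 + 6·(-1) + 0·1 + 0·(-1) + 0·1 + 0·(-1) + 0·1 = -4.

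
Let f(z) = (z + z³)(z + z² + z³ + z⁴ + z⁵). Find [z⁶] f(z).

(z + z³) has coefficients 0,1,0,1 for degrees 0…3.
(z + z² + z³ + z⁴ + z⁵) has coefficients 0,1,1,1,1,1,0 for degrees 0…6.
[z⁶] = 1·1 + 1·1 = 2.

2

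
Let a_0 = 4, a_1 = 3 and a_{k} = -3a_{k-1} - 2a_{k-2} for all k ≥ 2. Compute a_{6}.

-437

The ordinary generating function has denominator 1 + 3z + 2z^2.
Iterating the recurrence: a_0,…,a_{6} = 4, 3, -17, 45, -101, 213, -437.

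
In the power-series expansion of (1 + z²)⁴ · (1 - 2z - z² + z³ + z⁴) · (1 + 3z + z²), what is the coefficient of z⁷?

-4

(1 + z²)⁴ has coefficients 1,0,4,0,6,0,4,0 for degrees 0…7.
(1 - 2z - z² + z³ + z⁴) has coefficients 1,-2,-1,1,1,0,0,0 for degrees 0…7.
Finally multiplying by (1 + 3z + z²), the product of all factors after the first has coefficients 1,1,-6,-4,3,4,1,0 for degrees 0…7.
[z⁷] = 1·0 + 4·4 + 6·(-4) + 4·1 = -4.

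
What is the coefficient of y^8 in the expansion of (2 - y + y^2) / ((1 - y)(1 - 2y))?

894

The denominator gives the recurrence a_n = 3a_(n−1) − 2a_(n−2) for n ≥ 3; the numerator fixes a_0 = 2, a_1 = 5, a_2 = 12.
Iterating: 2, 5, 12, 26, 54, 110, 222, 446, 894, so a_8 = 894.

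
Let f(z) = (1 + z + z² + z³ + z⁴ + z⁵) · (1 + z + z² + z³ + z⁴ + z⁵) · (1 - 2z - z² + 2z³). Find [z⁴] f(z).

-2

(1 + z + z² + z³ + z⁴ + z⁵) has coefficients 1,1,1,1,1 for degrees 0…4.
(1 + z + z² + z³ + z⁴ + z⁵) has coefficients 1,1,1,1,1 for degrees 0…4.
Finally multiplying by (1 - 2z - z² + 2z³), the product of all factors after the first has coefficients 1,-1,-2,0,0 for degrees 0…4.
[z⁴] = 1·0 + 1·0 + 1·(-2) + 1·(-1) + 1·1 = -2.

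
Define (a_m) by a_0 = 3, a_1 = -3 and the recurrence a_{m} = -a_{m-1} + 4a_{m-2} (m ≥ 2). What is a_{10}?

The ordinary generating function has denominator 1 + z - 4z^2.
Iterating the recurrence: a_0,…,a_{10} = 3, -3, 15, -27, 87, -195, 543, -1323, 3495, -8787, 22767.

22767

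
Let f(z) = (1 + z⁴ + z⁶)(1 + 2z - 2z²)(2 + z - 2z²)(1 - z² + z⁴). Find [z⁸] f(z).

8

(1 + z⁴ + z⁶) has coefficients 1,0,0,0,1,0,1 for degrees 0…6.
(1 + 2z - 2z²) has coefficients 1,2,-2,0,0,0,0,0,0 for degrees 0…8.
Multiplying by (2 + z - 2z²) gives running coefficients 2,5,-4,-6,4,0,0,0,0 for degrees 0…8.
Finally multiplying by (1 - z² + z⁴), the product of all factors after the first has coefficients 2,5,-6,-11,10,11,-8,-6,4 for degrees 0…8.
[z⁸] = 1·4 + 1·10 + 1·(-6) = 8.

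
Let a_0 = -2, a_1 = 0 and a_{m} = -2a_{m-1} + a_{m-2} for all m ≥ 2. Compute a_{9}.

The ordinary generating function has denominator 1 + 2z - z^2.
Iterating the recurrence: a_0,…,a_{9} = -2, 0, -2, 4, -10, 24, -58, 140, -338, 816.

816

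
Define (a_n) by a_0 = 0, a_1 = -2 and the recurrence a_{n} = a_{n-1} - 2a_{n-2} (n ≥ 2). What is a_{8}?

6

The ordinary generating function has denominator 1 - z + 2z^2.
Iterating the recurrence: a_0,…,a_{8} = 0, -2, -2, 2, 6, 2, -10, -14, 6.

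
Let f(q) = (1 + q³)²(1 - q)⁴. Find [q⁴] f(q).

-7

(1 + q³)² has coefficients 1,0,0,2,0 for degrees 0…4.
(1 - q)⁴ has coefficients 1,-4,6,-4,1 for degrees 0…4.
[q⁴] = 1·1 + 2·(-4) = -7.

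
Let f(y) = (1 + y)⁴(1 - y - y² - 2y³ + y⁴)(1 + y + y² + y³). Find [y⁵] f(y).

-36

(1 + y)⁴ has coefficients 1,4,6,4,1 for degrees 0…4.
(1 - y - y² - 2y³ + y⁴) has coefficients 1,-1,-1,-2,1,0 for degrees 0…5.
Finally multiplying by (1 + y + y² + y³), the product of all factors after the first has coefficients 1,0,-1,-3,-3,-2 for degrees 0…5.
[y⁵] = 1·(-2) + 4·(-3) + 6·(-3) + 4·(-1) + 1·0 = -36.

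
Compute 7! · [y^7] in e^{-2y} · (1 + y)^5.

The EGF product rule gives c_7 = Σ_{k_1+k_2=7} C(7; k_1,k_2) · ∏ g_i(k_i), where e^{-2y} gives (-2)^k; (1+y)^5 gives the falling factorial (5)_k.
g_1(k) for k = 0…7: 1, -2, 4, -8, 16, -32, 64, -128.
g_2(k) for k = 0…7: 1, 5, 20, 60, 120, 120, 0, 0.
c_7 = Σ_k C(7,k)·g_1(k)·g_2(7−k) = 21·4·120 + 35·(-8)·120 + 35·16·60 + 21·(-32)·20 + 7·64·5 + 1·(-128)·1 = 10080 − 33600 + 33600 − 13440 + 2240 − 128 = -1248.

-1248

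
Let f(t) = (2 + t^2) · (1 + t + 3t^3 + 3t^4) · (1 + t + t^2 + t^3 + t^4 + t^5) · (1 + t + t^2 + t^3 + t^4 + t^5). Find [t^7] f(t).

(2 + t^2) has coefficients 2,0,1 for degrees 0…2.
(1 + t + 3t^3 + 3t^4) has coefficients 1,1,0,3,3,0,0,0 for degrees 0…7.
Multiplying by (1 + t + t^2 + t^3 + t^4 + t^5) gives running coefficients 1,2,2,5,8,8,7,6 for degrees 0…7.
Finally multiplying by (1 + t + t^2 + t^3 + t^4 + t^5), the product of all factors after the first has coefficients 1,3,5,10,18,26,32,36 for degrees 0…7.
[t^7] = 2·36 + 1·26 = 98.

98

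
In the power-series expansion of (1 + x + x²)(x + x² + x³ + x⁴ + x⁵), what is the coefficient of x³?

(1 + x + x²) has coefficients 1,1,1 for degrees 0…2.
(x + x² + x³ + x⁴ + x⁵) has coefficients 0,1,1,1 for degrees 0…3.
[x³] = 1·1 + 1·1 + 1·1 = 3.

3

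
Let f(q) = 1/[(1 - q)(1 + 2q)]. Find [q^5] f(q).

Partial fractions give a closed form: a_n = (1/3)·1^n + (2/3)·(-2)^n.
At n = 5: a_5 = -21.

-21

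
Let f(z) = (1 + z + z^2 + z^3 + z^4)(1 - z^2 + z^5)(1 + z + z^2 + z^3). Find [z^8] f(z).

(1 + z + z^2 + z^3 + z^4) has coefficients 1,1,1,1,1 for degrees 0…4.
(1 - z^2 + z^5) has coefficients 1,0,-1,0,0,1,0,0,0 for degrees 0…8.
Finally multiplying by (1 + z + z^2 + z^3), the product of all factors after the first has coefficients 1,1,0,0,-1,0,1,1,1 for degrees 0…8.
[z^8] = 1·1 + 1·1 + 1·1 + 1·0 + 1·(-1) = 2.

2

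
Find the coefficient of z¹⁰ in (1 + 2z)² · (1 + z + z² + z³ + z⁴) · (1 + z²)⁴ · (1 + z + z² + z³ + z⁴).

(1 + 2z)² has coefficients 1,4,4 for degrees 0…2.
(1 + z + z² + z³ + z⁴) has coefficients 1,1,1,1,1,0,0,0,0,0,0 for degrees 0…10.
Multiplying by (1 + z²)⁴ gives running coefficients 1,1,5,5,11,10,14,10,11,5,5 for degrees 0…10.
Finally multiplying by (1 + z + z² + z³ + z⁴), the product of all factors after the first has coefficients 1,2,7,12,23,32,45,50,56,50,45 for degrees 0…10.
[z¹⁰] = 1·45 + 4·50 + 4·56 = 469.

469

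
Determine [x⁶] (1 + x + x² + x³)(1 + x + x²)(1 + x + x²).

3

(1 + x + x² + x³) has coefficients 1,1,1,1 for degrees 0…3.
(1 + x + x²) has coefficients 1,1,1,0,0,0,0 for degrees 0…6.
Finally multiplying by (1 + x + x²), the product of all factors after the first has coefficients 1,2,3,2,1,0,0 for degrees 0…6.
[x⁶] = 1·0 + 1·0 + 1·1 + 1·2 = 3.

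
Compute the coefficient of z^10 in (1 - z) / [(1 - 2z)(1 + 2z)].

1024

Partial fractions give a closed form: a_n = (1/4)·2^n + (3/4)·(-2)^n.
At n = 10: a_10 = 1024.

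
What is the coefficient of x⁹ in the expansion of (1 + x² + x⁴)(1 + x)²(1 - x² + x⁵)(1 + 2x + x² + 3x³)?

(1 + x² + x⁴) has coefficients 1,0,1,0,1 for degrees 0…4.
(1 + x)² has coefficients 1,2,1,0,0,0,0,0,0,0 for degrees 0…9.
Multiplying by (1 - x² + x⁵) gives running coefficients 1,2,0,-2,-1,1,2,1,0,0 for degrees 0…9.
Finally multiplying by (1 + 2x + x² + 3x³), the product of all factors after the first has coefficients 1,4,5,3,1,-3,-3,3,7,7 for degrees 0…9.
[x⁹] = 1·7 + 1·3 + 1·(-3) = 7.

7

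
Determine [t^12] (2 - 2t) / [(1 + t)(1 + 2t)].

24572

Partial fractions give a closed form: a_n = (-4)·(-1)^n + (6)·(-2)^n.
At n = 12: a_12 = 24572.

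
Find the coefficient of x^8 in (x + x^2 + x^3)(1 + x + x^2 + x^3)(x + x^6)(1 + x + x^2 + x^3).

9

(x + x^2 + x^3) has coefficients 0,1,1,1 for degrees 0…3.
(1 + x + x^2 + x^3) has coefficients 1,1,1,1,0,0,0,0,0 for degrees 0…8.
Multiplying by (x + x^6) gives running coefficients 0,1,1,1,1,0,1,1,1 for degrees 0…8.
Finally multiplying by (1 + x + x^2 + x^3), the product of all factors after the first has coefficients 0,1,2,3,4,3,3,3,3 for degrees 0…8.
[x^8] = 1·3 + 1·3 + 1·3 = 9.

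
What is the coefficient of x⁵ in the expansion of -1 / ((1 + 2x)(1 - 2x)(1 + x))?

21

Partial fractions give a closed form: a_n = (-1)·(-2)^n + (-1/3)·2^n + (1/3)·(-1)^n.
At n = 5: a_5 = 21.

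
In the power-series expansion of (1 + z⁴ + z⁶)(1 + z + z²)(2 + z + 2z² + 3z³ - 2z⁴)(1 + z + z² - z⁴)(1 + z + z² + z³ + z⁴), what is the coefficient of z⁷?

(1 + z⁴ + z⁶) has coefficients 1,0,0,0,1,0,1 for degrees 0…6.
(1 + z + z²) has coefficients 1,1,1,0,0,0,0,0 for degrees 0…7.
Multiplying by (2 + z + 2z² + 3z³ - 2z⁴) gives running coefficients 2,3,5,6,3,1,-2,0 for degrees 0…7.
Multiplying by (1 + z + z² - z⁴) gives running coefficients 2,5,10,14,12,7,-3,-7 for degrees 0…7.
Finally multiplying by (1 + z + z² + z³ + z⁴), the product of all factors after the first has coefficients 2,7,17,31,43,48,40,23 for degrees 0…7.
[z⁷] = 1·23 + 1·31 + 1·7 = 61.

61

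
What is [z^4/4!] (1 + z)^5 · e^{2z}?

1256

The EGF product rule gives c_4 = Σ_{k_1+k_2=4} C(4; k_1,k_2) · ∏ g_i(k_i), where (1+z)^5 gives the falling factorial (5)_k; e^{2z} gives (2)^k.
g_1(k) for k = 0…4: 1, 5, 20, 60, 120.
g_2(k) for k = 0…4: 1, 2, 4, 8, 16.
c_4 = Σ_k C(4,k)·g_1(k)·g_2(4−k) = 1·1·16 + 4·5·8 + 6·20·4 + 4·60·2 + 1·120·1 = 16 + 160 + 480 + 480 + 120 = 1256.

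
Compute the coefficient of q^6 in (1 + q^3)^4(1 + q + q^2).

6

(1 + q^3)^4 has coefficients 1,0,0,4,0,0,6 for degrees 0…6.
(1 + q + q^2) has coefficients 1,1,1,0,0,0,0 for degrees 0…6.
[q^6] = 1·0 + 4·0 + 6·1 = 6.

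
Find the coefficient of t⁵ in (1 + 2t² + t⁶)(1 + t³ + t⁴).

(1 + 2t² + t⁶) has coefficients 1,0,2,0,0,0 for degrees 0…5.
(1 + t³ + t⁴) has coefficients 1,0,0,1,1,0 for degrees 0…5.
[t⁵] = 1·0 + 2·1 = 2.

2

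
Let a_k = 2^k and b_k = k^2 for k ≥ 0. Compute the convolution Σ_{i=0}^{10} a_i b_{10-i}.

5998

This is [x^10] in the product of the two ordinary generating functions.
Σ = 1·100 + 2·81 + 4·64 + 8·49 + 16·36 + 32·25 + 64·16 + 128·9 + 256·4 + 512·1 + 1024·0 = 5998.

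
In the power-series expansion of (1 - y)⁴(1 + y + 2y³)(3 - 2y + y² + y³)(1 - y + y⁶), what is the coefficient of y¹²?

-57

(1 - y)⁴ has coefficients 1,-4,6,-4,1 for degrees 0…4.
(1 + y + 2y³) has coefficients 1,1,0,2,0,0,0,0,0,0,0,0,0 for degrees 0…12.
Multiplying by (3 - 2y + y² + y³) gives running coefficients 3,1,-1,8,-3,2,2,0,0,0,0,0,0 for degrees 0…12.
Finally multiplying by (1 - y + y⁶), the product of all factors after the first has coefficients 3,-2,-2,9,-11,5,3,-1,-1,8,-3,2,2 for degrees 0…12.
[y¹²] = 1·2 − 4·2 + 6·(-3) − 4·8 + 1·(-1) = -57.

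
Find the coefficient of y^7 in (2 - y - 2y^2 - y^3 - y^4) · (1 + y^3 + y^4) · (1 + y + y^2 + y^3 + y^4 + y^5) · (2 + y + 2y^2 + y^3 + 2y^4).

(2 - y - 2y^2 - y^3 - y^4) has coefficients 2,-1,-2,-1,-1 for degrees 0…4.
(1 + y^3 + y^4) has coefficients 1,0,0,1,1,0,0,0 for degrees 0…7.
Multiplying by (1 + y + y^2 + y^3 + y^4 + y^5) gives running coefficients 1,1,1,2,3,3,2,2 for degrees 0…7.
Finally multiplying by (2 + y + 2y^2 + y^3 + 2y^4), the product of all factors after the first has coefficients 2,3,5,8,13,16,17,19 for degrees 0…7.
[y^7] = 2·19 − 1·17 − 2·16 − 1·13 − 1·8 = -32.

-32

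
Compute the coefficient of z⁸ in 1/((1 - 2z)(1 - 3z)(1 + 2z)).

The denominator gives the recurrence a_n = 3a_(n−1) + 4a_(n−2) − 12a_(n−3) for n ≥ 3; the numerator fixes a_0 = 1, a_1 = 3, a_2 = 13.
Iterating: 1, 3, 13, 39, 133, 399, 1261, 3783, 11605, so a_8 = 11605.

11605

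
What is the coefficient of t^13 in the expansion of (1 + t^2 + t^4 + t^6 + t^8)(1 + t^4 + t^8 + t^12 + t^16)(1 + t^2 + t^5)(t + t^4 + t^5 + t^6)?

13

(1 + t^2 + t^4 + t^6 + t^8) has coefficients 1,0,1,0,1,0,1,0,1 for degrees 0…8.
(1 + t^4 + t^8 + t^12 + t^16) has coefficients 1,0,0,0,1,0,0,0,1,0,0,0,1,0 for degrees 0…13.
Multiplying by (1 + t^2 + t^5) gives running coefficients 1,0,1,0,1,1,1,0,1,1,1,0,1,1 for degrees 0…13.
Finally multiplying by (t + t^4 + t^5 + t^6), the product of all factors after the first has coefficients 0,1,0,1,1,2,3,2,2,3,4,3,2,3 for degrees 0…13.
[t^13] = 1·3 + 1·3 + 1·3 + 1·2 + 1·2 = 13.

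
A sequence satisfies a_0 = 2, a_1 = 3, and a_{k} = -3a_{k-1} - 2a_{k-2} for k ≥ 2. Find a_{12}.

-20473

The ordinary generating function has denominator 1 + 3z + 2z^2.
Iterating the recurrence: a_0,…,a_{12} = 2, 3, -13, 33, -73, 153, -313, 633, -1273, 2553, -5113, 10233, -20473.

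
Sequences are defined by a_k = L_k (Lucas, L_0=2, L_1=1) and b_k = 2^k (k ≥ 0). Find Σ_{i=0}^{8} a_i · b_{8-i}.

1337

Write out a_i and b_{8-i} for i = 0,…,8 and sum the products.
Σ = 2·256 + 1·128 + 3·64 + 4·32 + 7·16 + 11·8 + 18·4 + 29·2 + 47·1 = 1337.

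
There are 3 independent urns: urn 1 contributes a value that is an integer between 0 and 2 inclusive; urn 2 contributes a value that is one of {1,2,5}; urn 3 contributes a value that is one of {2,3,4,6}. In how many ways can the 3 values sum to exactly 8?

5

The generating function for the choices is (1 + z + z²)·(z + z² + z⁵)·(z² + z³ + z⁴ + z⁶); the count is [z⁸].
(1 + z + z²) has coefficients 1,1,1 for degrees 0…2.
(z + z² + z⁵) has coefficients 0,1,1,0,0,1,0,0,0 for degrees 0…8.
Finally multiplying by (z² + z³ + z⁴ + z⁶), the product of all factors after the first has coefficients 0,0,0,1,2,2,1,2,2 for degrees 0…8.
[z⁸] = 1·2 + 1·2 + 1·1 = 5.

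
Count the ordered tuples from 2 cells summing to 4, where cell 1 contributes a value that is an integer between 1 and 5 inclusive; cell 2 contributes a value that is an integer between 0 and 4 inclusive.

4

The generating function for the choices is (y + y² + y³ + y⁴ + y⁵)·(1 + y + y² + y³ + y⁴); the count is [y⁴].
(y + y² + y³ + y⁴ + y⁵) has coefficients 0,1,1,1,1 for degrees 0…4.
(1 + y + y² + y³ + y⁴) has coefficients 1,1,1,1,1 for degrees 0…4.
[y⁴] = 1·1 + 1·1 + 1·1 + 1·1 = 4.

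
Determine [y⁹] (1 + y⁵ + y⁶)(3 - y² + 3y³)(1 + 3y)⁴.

(1 + y⁵ + y⁶) has coefficients 1,0,0,0,0,1,1 for degrees 0…6.
(3 - y² + 3y³) has coefficients 3,0,-1,3,0,0,0,0,0,0 for degrees 0…9.
Finally multiplying by (1 + 3y)⁴, the product of all factors after the first has coefficients 3,36,161,315,225,54,243,243,0,0 for degrees 0…9.
[y⁹] = 1·0 + 1·225 + 1·315 = 540.

540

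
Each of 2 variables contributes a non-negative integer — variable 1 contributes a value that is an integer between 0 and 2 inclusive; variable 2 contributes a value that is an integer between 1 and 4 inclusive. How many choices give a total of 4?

The generating function for the choices is (1 + y + y²)·(y + y² + y³ + y⁴); the count is [y⁴].
(1 + y + y²) has coefficients 1,1,1 for degrees 0…2.
(y + y² + y³ + y⁴) has coefficients 0,1,1,1,1 for degrees 0…4.
[y⁴] = 1·1 + 1·1 + 1·1 = 3.

3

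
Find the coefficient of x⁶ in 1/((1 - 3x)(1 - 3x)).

5103

The denominator gives the recurrence a_n = 6a_(n−1) − 9a_(n−2) for n ≥ 2; the numerator fixes a_0 = 1, a_1 = 6.
Iterating: 1, 6, 27, 108, 405, 1458, 5103, so a_6 = 5103.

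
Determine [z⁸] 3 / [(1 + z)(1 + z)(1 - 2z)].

The denominator gives the recurrence a_n = 3a_(n−2) + 2a_(n−3) for n ≥ 3; the numerator fixes a_0 = 3, a_1 = 0, a_2 = 9.
Iterating: 3, 0, 9, 6, 27, 36, 93, 162, 351, so a_8 = 351.

351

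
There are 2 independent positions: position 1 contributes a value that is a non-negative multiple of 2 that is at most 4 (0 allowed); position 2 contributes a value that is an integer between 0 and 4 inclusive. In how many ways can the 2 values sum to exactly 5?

The generating function for the choices is (1 + t² + t⁴)·(1 + t + t² + t³ + t⁴); the count is [t⁵].
(1 + t² + t⁴) has coefficients 1,0,1,0,1 for degrees 0…4.
(1 + t + t² + t³ + t⁴) has coefficients 1,1,1,1,1,0 for degrees 0…5.
[t⁵] = 1·0 + 1·1 + 1·1 = 2.

2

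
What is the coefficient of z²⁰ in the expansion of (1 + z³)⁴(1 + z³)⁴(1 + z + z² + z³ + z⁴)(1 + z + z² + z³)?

(1 + z³)⁴ has coefficients 1,0,0,4,0,0,6,0,0,4,0,0,1 for degrees 0…12.
(1 + z³)⁴ has coefficients 1,0,0,4,0,0,6,0,0,4,0,0,1,0,0,0,0,0,0,0,0 for degrees 0…20.
Multiplying by (1 + z + z² + z³ + z⁴) gives running coefficients 1,1,1,5,5,4,10,10,6,10,10,4,5,5,1,1,1,0,0,0,0 for degrees 0…20.
Finally multiplying by (1 + z + z² + z³), the product of all factors after the first has coefficients 1,2,3,8,12,15,24,29,30,36,36,30,29,24,15,12,8,3,2,1,0 for degrees 0…20.
[z²⁰] = 1·0 + 4·3 + 6·15 + 4·30 + 1·30 = 252.

252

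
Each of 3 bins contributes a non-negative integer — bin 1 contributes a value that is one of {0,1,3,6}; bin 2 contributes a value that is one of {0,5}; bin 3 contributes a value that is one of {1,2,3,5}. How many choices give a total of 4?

2

The generating function for the choices is (1 + x + x^3 + x^6)·(1 + x^5)·(x + x^2 + x^3 + x^5); the count is [x^4].
(1 + x + x^3 + x^6) has coefficients 1,1,0,1,0 for degrees 0…4.
(1 + x^5) has coefficients 1,0,0,0,0 for degrees 0…4.
Finally multiplying by (x + x^2 + x^3 + x^5), the product of all factors after the first has coefficients 0,1,1,1,0 for degrees 0…4.
[x^4] = 1·0 + 1·1 + 1·1 = 2.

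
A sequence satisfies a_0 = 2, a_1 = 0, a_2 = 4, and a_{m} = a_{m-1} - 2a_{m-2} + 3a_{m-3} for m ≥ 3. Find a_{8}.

The ordinary generating function has denominator 1 - t + 2t^2 - 3t^3.
Iterating the recurrence: a_0,…,a_{8} = 2, 0, 4, 10, 2, -6, 20, 38, -20.

-20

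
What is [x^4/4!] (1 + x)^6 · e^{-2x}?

The EGF product rule gives c_4 = Σ_{k_1+k_2=4} C(4; k_1,k_2) · ∏ g_i(k_i), where (1+x)^6 gives the falling factorial (6)_k; e^{-2x} gives (-2)^k.
g_1(k) for k = 0…4: 1, 6, 30, 120, 360.
g_2(k) for k = 0…4: 1, -2, 4, -8, 16.
c_4 = Σ_k C(4,k)·g_1(k)·g_2(4−k) = 1·1·16 + 4·6·(-8) + 6·30·4 + 4·120·(-2) + 1·360·1 = 16 − 192 + 720 − 960 + 360 = -56.

-56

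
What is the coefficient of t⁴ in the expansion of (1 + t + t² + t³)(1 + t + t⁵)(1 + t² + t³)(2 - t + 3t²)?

14

(1 + t + t² + t³) has coefficients 1,1,1,1 for degrees 0…3.
(1 + t + t⁵) has coefficients 1,1,0,0,0 for degrees 0…4.
Multiplying by (1 + t² + t³) gives running coefficients 1,1,1,2,1 for degrees 0…4.
Finally multiplying by (2 - t + 3t²), the product of all factors after the first has coefficients 2,1,4,6,3 for degrees 0…4.
[t⁴] = 1·3 + 1·6 + 1·4 + 1·1 = 14.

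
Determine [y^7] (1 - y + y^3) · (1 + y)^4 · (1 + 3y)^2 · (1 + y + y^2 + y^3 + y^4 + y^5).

(1 - y + y^3) has coefficients 1,-1,0,1 for degrees 0…3.
(1 + y)^4 has coefficients 1,4,6,4,1,0,0,0 for degrees 0…7.
Multiplying by (1 + 3y)^2 gives running coefficients 1,10,39,76,79,42,9,0 for degrees 0…7.
Finally multiplying by (1 + y + y^2 + y^3 + y^4 + y^5), the product of all factors after the first has coefficients 1,11,50,126,205,247,255,245 for degrees 0…7.
[y^7] = 1·245 − 1·255 + 1·205 = 195.

195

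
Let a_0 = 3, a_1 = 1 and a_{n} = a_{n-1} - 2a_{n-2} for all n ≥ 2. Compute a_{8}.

-45

The ordinary generating function has denominator 1 - y + 2y^2.
Iterating the recurrence: a_0,…,a_{8} = 3, 1, -5, -7, 3, 17, 11, -23, -45.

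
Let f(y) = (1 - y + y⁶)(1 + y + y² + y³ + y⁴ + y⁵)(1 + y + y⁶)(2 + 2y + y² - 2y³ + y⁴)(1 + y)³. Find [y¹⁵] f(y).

32

(1 - y + y⁶) has coefficients 1,-1,0,0,0,0,1 for degrees 0…6.
(1 + y + y² + y³ + y⁴ + y⁵) has coefficients 1,1,1,1,1,1,0,0,0,0,0,0,0,0,0,0 for degrees 0…15.
Multiplying by (1 + y + y⁶) gives running coefficients 1,2,2,2,2,2,2,1,1,1,1,1,0,0,0,0 for degrees 0…15.
Multiplying by (2 + 2y + y² - 2y³ + y⁴) gives running coefficients 2,6,9,8,7,8,8,6,4,3,5,4,2,0,-1,1 for degrees 0…15.
Finally multiplying by (1 + y)³, the product of all factors after the first has coefficients 2,12,33,55,64,62,61,61,54,41,32,32,32,23,9,0 for degrees 0…15.
[y¹⁵] = 1·0 − 1·9 + 1·41 = 32.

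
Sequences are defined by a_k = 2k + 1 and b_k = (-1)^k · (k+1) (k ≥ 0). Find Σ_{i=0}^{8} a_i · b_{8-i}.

The convolution is the x^8 coefficient of A(x)B(x).
Σ = 1·9 + 3·(-8) + 5·7 + 7·(-6) + 9·5 + 11·(-4) + 13·3 + 15·(-2) + 17·1 = 5.

5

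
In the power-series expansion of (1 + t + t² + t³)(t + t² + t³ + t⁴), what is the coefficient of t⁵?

(1 + t + t² + t³) has coefficients 1,1,1,1 for degrees 0…3.
(t + t² + t³ + t⁴) has coefficients 0,1,1,1,1,0 for degrees 0…5.
[t⁵] = 1·0 + 1·1 + 1·1 + 1·1 = 3.

3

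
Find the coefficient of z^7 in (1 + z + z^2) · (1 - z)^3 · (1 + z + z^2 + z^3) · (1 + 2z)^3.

(1 + z + z^2) has coefficients 1,1,1 for degrees 0…2.
(1 - z)^3 has coefficients 1,-3,3,-1,0,0,0,0 for degrees 0…7.
Multiplying by (1 + z + z^2 + z^3) gives running coefficients 1,-2,1,0,-1,2,-1,0 for degrees 0…7.
Finally multiplying by (1 + 2z)^3, the product of all factors after the first has coefficients 1,4,1,-10,-5,4,-1,10 for degrees 0…7.
[z^7] = 1·10 + 1·(-1) + 1·4 = 13.

13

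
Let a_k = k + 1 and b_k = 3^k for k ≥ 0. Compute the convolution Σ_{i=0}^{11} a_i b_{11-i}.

398574

This is [x^11] in the product of the two ordinary generating functions.
Σ = 1·177147 + 2·59049 + 3·19683 + 4·6561 + 5·2187 + 6·729 + 7·243 + 8·81 + 9·27 + 10·9 + 11·3 + 12·1 = 398574.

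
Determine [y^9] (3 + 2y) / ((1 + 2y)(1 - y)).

The denominator gives the recurrence a_n = −a_(n−1) + 2a_(n−2) for n ≥ 2; the numerator fixes a_0 = 3, a_1 = -1.
Iterating: 3, -1, 7, -9, 23, -41, 87, -169, 343, -681, so a_9 = -681.

-681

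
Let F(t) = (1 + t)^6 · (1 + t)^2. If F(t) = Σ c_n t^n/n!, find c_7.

The EGF product rule gives c_7 = Σ_{k_1+k_2=7} C(7; k_1,k_2) · ∏ g_i(k_i), where (1+t)^6 gives the falling factorial (6)_k; (1+t)^2 gives the falling factorial (2)_k.
g_1(k) for k = 0…7: 1, 6, 30, 120, 360, 720, 720, 0.
g_2(k) for k = 0…7: 1, 2, 2, 0, 0, 0, 0, 0.
c_7 = Σ_k C(7,k)·g_1(k)·g_2(7−k) = 21·720·2 + 7·720·2 = 30240 + 10080 = 40320.

40320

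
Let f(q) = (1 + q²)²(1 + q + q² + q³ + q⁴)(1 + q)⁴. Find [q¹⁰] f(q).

(1 + q²)² has coefficients 1,0,2,0,1 for degrees 0…4.
(1 + q + q² + q³ + q⁴) has coefficients 1,1,1,1,1,0,0,0,0,0,0 for degrees 0…10.
Finally multiplying by (1 + q)⁴, the product of all factors after the first has coefficients 1,5,11,15,16,15,11,5,1,0,0 for degrees 0…10.
[q¹⁰] = 1·0 + 2·1 + 1·11 = 13.

13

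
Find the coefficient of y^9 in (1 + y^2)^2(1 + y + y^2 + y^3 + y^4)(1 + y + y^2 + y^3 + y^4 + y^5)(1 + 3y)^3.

(1 + y^2)^2 has coefficients 1,0,2,0,1 for degrees 0…4.
(1 + y + y^2 + y^3 + y^4) has coefficients 1,1,1,1,1,0,0,0,0,0 for degrees 0…9.
Multiplying by (1 + y + y^2 + y^3 + y^4 + y^5) gives running coefficients 1,2,3,4,5,5,4,3,2,1 for degrees 0…9.
Finally multiplying by (1 + 3y)^3, the product of all factors after the first has coefficients 1,11,48,112,176,239,292,309,272,208 for degrees 0…9.
[y^9] = 1·208 + 2·309 + 1·239 = 1065.

1065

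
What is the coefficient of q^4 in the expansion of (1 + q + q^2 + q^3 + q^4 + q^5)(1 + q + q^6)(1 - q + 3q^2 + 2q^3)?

(1 + q + q^2 + q^3 + q^4 + q^5) has coefficients 1,1,1,1,1 for degrees 0…4.
(1 + q + q^6) has coefficients 1,1,0,0,0 for degrees 0…4.
Finally multiplying by (1 - q + 3q^2 + 2q^3), the product of all factors after the first has coefficients 1,0,2,5,2 for degrees 0…4.
[q^4] = 1·2 + 1·5 + 1·2 + 1·0 + 1·1 = 10.

10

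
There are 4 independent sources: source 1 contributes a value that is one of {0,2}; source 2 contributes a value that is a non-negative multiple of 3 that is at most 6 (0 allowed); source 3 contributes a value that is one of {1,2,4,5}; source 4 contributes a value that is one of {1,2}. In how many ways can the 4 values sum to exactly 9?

6

The generating function for the choices is (1 + x²)·(1 + x³ + x⁶)·(x + x² + x⁴ + x⁵)·(x + x²); the count is [x⁹].
(1 + x²) has coefficients 1,0,1 for degrees 0…2.
(1 + x³ + x⁶) has coefficients 1,0,0,1,0,0,1,0,0,0 for degrees 0…9.
Multiplying by (x + x² + x⁴ + x⁵) gives running coefficients 0,1,1,0,2,2,0,2,2,0 for degrees 0…9.
Finally multiplying by (x + x²), the product of all factors after the first has coefficients 0,0,1,2,1,2,4,2,2,4 for degrees 0…9.
[x⁹] = 1·4 + 1·2 = 6.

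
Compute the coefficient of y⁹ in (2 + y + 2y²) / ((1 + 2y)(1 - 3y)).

The denominator gives the recurrence a_n = a_(n−1) + 6a_(n−2) for n ≥ 3; the numerator fixes a_0 = 2, a_1 = 3, a_2 = 17.
Iterating: 2, 3, 17, 35, 137, 347, 1169, 3251, 10265, 29771, so a_9 = 29771.

29771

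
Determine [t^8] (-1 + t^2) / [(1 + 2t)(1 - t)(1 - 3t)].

The denominator gives the recurrence a_n = 2a_(n−1) + 5a_(n−2) − 6a_(n−3) for n ≥ 3; the numerator fixes a_0 = -1, a_1 = -2, a_2 = -8.
Iterating: -1, -2, -8, -20, -68, -188, -596, -1724, -5300, so a_8 = -5300.

-5300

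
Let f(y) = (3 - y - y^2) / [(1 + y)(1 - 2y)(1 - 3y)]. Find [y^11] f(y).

1012451

Partial fractions give a closed form: a_n = (1/4)·(-1)^n + (-3)·2^n + (23/4)·3^n.
At n = 11: a_11 = 1012451.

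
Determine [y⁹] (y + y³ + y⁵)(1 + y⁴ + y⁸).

(y + y³ + y⁵) has coefficients 0,1,0,1,0,1 for degrees 0…5.
(1 + y⁴ + y⁸) has coefficients 1,0,0,0,1,0,0,0,1,0 for degrees 0…9.
[y⁹] = 1·1 + 1·0 + 1·1 = 2.

2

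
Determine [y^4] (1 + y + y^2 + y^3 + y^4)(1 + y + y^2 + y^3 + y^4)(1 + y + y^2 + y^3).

14

(1 + y + y^2 + y^3 + y^4) has coefficients 1,1,1,1,1 for degrees 0…4.
(1 + y + y^2 + y^3 + y^4) has coefficients 1,1,1,1,1 for degrees 0…4.
Finally multiplying by (1 + y + y^2 + y^3), the product of all factors after the first has coefficients 1,2,3,4,4 for degrees 0…4.
[y^4] = 1·4 + 1·4 + 1·3 + 1·2 + 1·1 = 14.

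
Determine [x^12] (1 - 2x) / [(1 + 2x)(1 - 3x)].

109565

The denominator gives the recurrence a_n = a_(n−1) + 6a_(n−2) for n ≥ 2; the numerator fixes a_0 = 1, a_1 = -1.
Iterating: 1, -1, 5, -1, 29, 23, 197, 335, 1517, 3527, 12629, 33791, 109565, so a_12 = 109565.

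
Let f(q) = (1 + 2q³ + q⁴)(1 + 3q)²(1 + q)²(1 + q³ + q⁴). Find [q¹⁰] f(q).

(1 + 2q³ + q⁴) has coefficients 1,0,0,2,1 for degrees 0…4.
(1 + 3q)² has coefficients 1,6,9,0,0,0,0,0,0,0,0 for degrees 0…10.
Multiplying by (1 + q)² gives running coefficients 1,8,22,24,9,0,0,0,0,0,0 for degrees 0…10.
Finally multiplying by (1 + q³ + q⁴), the product of all factors after the first has coefficients 1,8,22,25,18,30,46,33,9,0,0 for degrees 0…10.
[q¹⁰] = 1·0 + 2·33 + 1·46 = 112.

112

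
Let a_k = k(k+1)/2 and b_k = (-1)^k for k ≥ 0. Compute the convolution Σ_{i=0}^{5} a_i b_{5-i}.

This is [x^5] in the product of the two ordinary generating functions.
Σ = 0·(-1) + 1·1 + 3·(-1) + 6·1 + 10·(-1) + 15·1 = 9.

9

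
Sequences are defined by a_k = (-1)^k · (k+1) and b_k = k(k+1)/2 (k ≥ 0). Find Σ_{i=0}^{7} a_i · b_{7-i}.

Write out a_i and b_{7-i} for i = 0,…,7 and sum the products.
Σ = 1·28 − 2·21 + 3·15 − 4·10 + 5·6 − 6·3 + 7·1 − 8·0 = 10.

10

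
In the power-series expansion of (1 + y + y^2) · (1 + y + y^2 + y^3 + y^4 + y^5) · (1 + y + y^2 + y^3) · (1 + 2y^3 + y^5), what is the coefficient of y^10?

31

(1 + y + y^2) has coefficients 1,1,1 for degrees 0…2.
(1 + y + y^2 + y^3 + y^4 + y^5) has coefficients 1,1,1,1,1,1,0,0,0,0,0 for degrees 0…10.
Multiplying by (1 + y + y^2 + y^3) gives running coefficients 1,2,3,4,4,4,3,2,1,0,0 for degrees 0…10.
Finally multiplying by (1 + 2y^3 + y^5), the product of all factors after the first has coefficients 1,2,3,6,8,11,13,13,13,10,8 for degrees 0…10.
[y^10] = 1·8 + 1·10 + 1·13 = 31.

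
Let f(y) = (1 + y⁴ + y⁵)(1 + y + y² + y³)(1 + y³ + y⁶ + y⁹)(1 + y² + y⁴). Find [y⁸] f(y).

(1 + y⁴ + y⁵) has coefficients 1,0,0,0,1,1 for degrees 0…5.
(1 + y + y² + y³) has coefficients 1,1,1,1,0,0,0,0,0 for degrees 0…8.
Multiplying by (1 + y³ + y⁶ + y⁹) gives running coefficients 1,1,1,2,1,1,2,1,1 for degrees 0…8.
Finally multiplying by (1 + y² + y⁴), the product of all factors after the first has coefficients 1,1,2,3,3,4,4,4,4 for degrees 0…8.
[y⁸] = 1·4 + 1·3 + 1·3 = 10.

10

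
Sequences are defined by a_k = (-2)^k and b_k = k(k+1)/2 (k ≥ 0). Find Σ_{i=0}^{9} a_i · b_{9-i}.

93

The convolution is the t^9 coefficient of A(t)B(t).
Σ = 1·45 − 2·36 + 4·28 − 8·21 + 16·15 − 32·10 + 64·6 − 128·3 + 256·1 − 512·0 = 93.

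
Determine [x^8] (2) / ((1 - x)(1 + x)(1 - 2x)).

The denominator gives the recurrence a_n = 2a_(n−1) + a_(n−2) − 2a_(n−3) for n ≥ 3; the numerator fixes a_0 = 2, a_1 = 4, a_2 = 10.
Iterating: 2, 4, 10, 20, 42, 84, 170, 340, 682, so a_8 = 682.

682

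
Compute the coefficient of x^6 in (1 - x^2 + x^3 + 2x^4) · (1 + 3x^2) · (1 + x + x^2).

(1 - x^2 + x^3 + 2x^4) has coefficients 1,0,-1,1,2 for degrees 0…4.
(1 + 3x^2) has coefficients 1,0,3,0,0,0,0 for degrees 0…6.
Finally multiplying by (1 + x + x^2), the product of all factors after the first has coefficients 1,1,4,3,3,0,0 for degrees 0…6.
[x^6] = 1·0 − 1·3 + 1·3 + 2·4 = 8.

8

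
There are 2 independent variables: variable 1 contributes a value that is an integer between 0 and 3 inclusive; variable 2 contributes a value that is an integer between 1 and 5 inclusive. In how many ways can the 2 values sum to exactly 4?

4

The generating function for the choices is (1 + q + q² + q³)·(q + q² + q³ + q⁴ + q⁵); the count is [q⁴].
(1 + q + q² + q³) has coefficients 1,1,1,1 for degrees 0…3.
(q + q² + q³ + q⁴ + q⁵) has coefficients 0,1,1,1,1 for degrees 0…4.
[q⁴] = 1·1 + 1·1 + 1·1 + 1·1 = 4.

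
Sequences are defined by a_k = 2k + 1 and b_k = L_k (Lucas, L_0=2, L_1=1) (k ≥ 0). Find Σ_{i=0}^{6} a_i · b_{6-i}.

The convolution is the x^6 coefficient of A(x)B(x).
Σ = 1·18 + 3·11 + 5·7 + 7·4 + 9·3 + 11·1 + 13·2 = 178.

178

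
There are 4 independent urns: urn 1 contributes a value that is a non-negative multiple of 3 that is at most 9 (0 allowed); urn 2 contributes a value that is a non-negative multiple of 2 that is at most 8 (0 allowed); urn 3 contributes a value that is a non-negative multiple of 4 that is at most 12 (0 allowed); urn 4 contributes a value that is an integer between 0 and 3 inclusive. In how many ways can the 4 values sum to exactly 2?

The generating function for the choices is (1 + q^3 + q^6 + q^9)·(1 + q^2 + q^4 + q^6 + q^8)·(1 + q^4 + q^8 + q^12)·(1 + q + q^2 + q^3); the count is [q^2].
(1 + q^3 + q^6 + q^9) has coefficients 1,0,0 for degrees 0…2.
(1 + q^2 + q^4 + q^6 + q^8) has coefficients 1,0,1 for degrees 0…2.
Multiplying by (1 + q^4 + q^8 + q^12) gives running coefficients 1,0,1 for degrees 0…2.
Finally multiplying by (1 + q + q^2 + q^3), the product of all factors after the first has coefficients 1,1,2 for degrees 0…2.
[q^2] = 1·2 = 2.

2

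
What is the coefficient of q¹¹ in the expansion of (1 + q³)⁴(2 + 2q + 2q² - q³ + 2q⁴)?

8

(1 + q³)⁴ has coefficients 1,0,0,4,0,0,6,0,0,4,0,0 for degrees 0…11.
(2 + 2q + 2q² - q³ + 2q⁴) has coefficients 2,2,2,-1,2,0,0,0,0,0,0,0 for degrees 0…11.
[q¹¹] = 1·0 + 4·0 + 6·0 + 4·2 = 8.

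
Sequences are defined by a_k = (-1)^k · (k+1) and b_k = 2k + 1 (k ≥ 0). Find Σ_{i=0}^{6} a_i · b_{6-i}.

The convolution is the x^6 coefficient of A(x)B(x).
Σ = 1·13 − 2·11 + 3·9 − 4·7 + 5·5 − 6·3 + 7·1 = 4.

4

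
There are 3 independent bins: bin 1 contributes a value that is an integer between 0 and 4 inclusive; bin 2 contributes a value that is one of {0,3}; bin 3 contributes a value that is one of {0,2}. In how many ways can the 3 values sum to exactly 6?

The generating function for the choices is (1 + q + q^2 + q^3 + q^4)·(1 + q^3)·(1 + q^2); the count is [q^6].
(1 + q + q^2 + q^3 + q^4) has coefficients 1,1,1,1,1 for degrees 0…4.
(1 + q^3) has coefficients 1,0,0,1,0,0,0 for degrees 0…6.
Finally multiplying by (1 + q^2), the product of all factors after the first has coefficients 1,0,1,1,0,1,0 for degrees 0…6.
[q^6] = 1·0 + 1·1 + 1·0 + 1·1 + 1·1 = 3.

3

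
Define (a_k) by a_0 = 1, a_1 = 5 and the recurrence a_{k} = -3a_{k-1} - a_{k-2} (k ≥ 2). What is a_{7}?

2029

The ordinary generating function has denominator 1 + 3q + q^2.
Iterating the recurrence: a_0,…,a_{7} = 1, 5, -16, 43, -113, 296, -775, 2029.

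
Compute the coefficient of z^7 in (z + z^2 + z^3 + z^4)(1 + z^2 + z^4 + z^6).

(z + z^2 + z^3 + z^4) has coefficients 0,1,1,1,1 for degrees 0…4.
(1 + z^2 + z^4 + z^6) has coefficients 1,0,1,0,1,0,1,0 for degrees 0…7.
[z^7] = 1·1 + 1·0 + 1·1 + 1·0 = 2.

2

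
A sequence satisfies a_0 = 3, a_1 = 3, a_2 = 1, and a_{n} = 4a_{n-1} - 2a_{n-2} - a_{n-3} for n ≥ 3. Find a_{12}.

-405837

The ordinary generating function has denominator 1 - 4q + 2q^2 + q^3.
Iterating the recurrence: a_0,…,a_{12} = 3, 3, 1, -5, -25, -91, -309, -1029, -3407, -11261, -37201, -122875, -405837.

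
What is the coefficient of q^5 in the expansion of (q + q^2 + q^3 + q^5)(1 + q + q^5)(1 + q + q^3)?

(q + q^2 + q^3 + q^5) has coefficients 0,1,1,1,0,1 for degrees 0…5.
(1 + q + q^5) has coefficients 1,1,0,0,0,1 for degrees 0…5.
Finally multiplying by (1 + q + q^3), the product of all factors after the first has coefficients 1,2,1,1,1,1 for degrees 0…5.
[q^5] = 1·1 + 1·1 + 1·1 + 1·1 = 4.

4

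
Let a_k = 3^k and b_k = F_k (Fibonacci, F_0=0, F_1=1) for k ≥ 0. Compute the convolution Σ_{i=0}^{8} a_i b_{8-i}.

The convolution is the x^8 coefficient of A(x)B(x).
Σ = 1·21 + 3·13 + 9·8 + 27·5 + 81·3 + 243·2 + 729·1 + 2187·1 + 6561·0 = 3912.

3912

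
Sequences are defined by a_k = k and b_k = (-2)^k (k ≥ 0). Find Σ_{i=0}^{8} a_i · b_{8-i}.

-54

Write out a_i and b_{8-i} for i = 0,…,8 and sum the products.
Σ = 0·256 + 1·(-128) + 2·64 + 3·(-32) + 4·16 + 5·(-8) + 6·4 + 7·(-2) + 8·1 = -54.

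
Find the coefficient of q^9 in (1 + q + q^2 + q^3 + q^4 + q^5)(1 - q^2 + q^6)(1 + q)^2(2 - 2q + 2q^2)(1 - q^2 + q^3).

(1 + q + q^2 + q^3 + q^4 + q^5) has coefficients 1,1,1,1,1,1 for degrees 0…5.
(1 - q^2 + q^6) has coefficients 1,0,-1,0,0,0,1,0,0,0 for degrees 0…9.
Multiplying by (1 + q)^2 gives running coefficients 1,2,0,-2,-1,0,1,2,1,0 for degrees 0…9.
Multiplying by (2 - 2q + 2q^2) gives running coefficients 2,2,-2,0,2,-2,0,2,0,2 for degrees 0…9.
Finally multiplying by (1 - q^2 + q^3), the product of all factors after the first has coefficients 2,2,-4,0,6,-4,-2,6,-2,0 for degrees 0…9.
[q^9] = 1·0 + 1·(-2) + 1·6 + 1·(-2) + 1·(-4) + 1·6 = 4.

4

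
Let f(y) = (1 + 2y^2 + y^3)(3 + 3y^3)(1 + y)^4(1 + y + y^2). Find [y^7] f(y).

177

(1 + 2y^2 + y^3) has coefficients 1,0,2,1 for degrees 0…3.
(3 + 3y^3) has coefficients 3,0,0,3,0,0,0,0 for degrees 0…7.
Multiplying by (1 + y)^4 gives running coefficients 3,12,18,15,15,18,12,3 for degrees 0…7.
Finally multiplying by (1 + y + y^2), the product of all factors after the first has coefficients 3,15,33,45,48,48,45,33 for degrees 0…7.
[y^7] = 1·33 + 2·48 + 1·48 = 177.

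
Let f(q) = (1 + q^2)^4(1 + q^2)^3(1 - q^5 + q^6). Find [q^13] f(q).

(1 + q^2)^4 has coefficients 1,0,4,0,6,0,4,0,1 for degrees 0…8.
(1 + q^2)^3 has coefficients 1,0,3,0,3,0,1,0,0,0,0,0,0,0 for degrees 0…13.
Finally multiplying by (1 - q^5 + q^6), the product of all factors after the first has coefficients 1,0,3,0,3,-1,2,-3,3,-3,3,-1,1,0 for degrees 0…13.
[q^13] = 1·0 + 4·(-1) + 6·(-3) + 4·(-3) + 1·(-1) = -35.

-35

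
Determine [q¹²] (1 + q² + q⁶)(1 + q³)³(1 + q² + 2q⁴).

(1 + q² + q⁶) has coefficients 1,0,1,0,0,0,1 for degrees 0…6.
(1 + q³)³ has coefficients 1,0,0,3,0,0,3,0,0,1,0,0,0 for degrees 0…12.
Finally multiplying by (1 + q² + 2q⁴), the product of all factors after the first has coefficients 1,0,1,3,2,3,3,6,3,1,6,1,0 for degrees 0…12.
[q¹²] = 1·0 + 1·6 + 1·3 = 9.

9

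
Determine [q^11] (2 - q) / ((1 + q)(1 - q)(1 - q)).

6

The denominator gives the recurrence a_n = a_(n−1) + a_(n−2) − a_(n−3) for n ≥ 3; the numerator fixes a_0 = 2, a_1 = 1, a_2 = 3.
Iterating: 2, 1, 3, 2, 4, 3, 5, 4, 6, 5, 7, 6, so a_11 = 6.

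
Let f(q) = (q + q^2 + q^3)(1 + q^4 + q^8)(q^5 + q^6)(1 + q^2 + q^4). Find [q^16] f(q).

(q + q^2 + q^3) has coefficients 0,1,1,1 for degrees 0…3.
(1 + q^4 + q^8) has coefficients 1,0,0,0,1,0,0,0,1,0,0,0,0,0,0,0,0 for degrees 0…16.
Multiplying by (q^5 + q^6) gives running coefficients 0,0,0,0,0,1,1,0,0,1,1,0,0,1,1,0,0 for degrees 0…16.
Finally multiplying by (1 + q^2 + q^4), the product of all factors after the first has coefficients 0,0,0,0,0,1,1,1,1,2,2,1,1,2,2,1,1 for degrees 0…16.
[q^16] = 1·1 + 1·2 + 1·2 = 5.

5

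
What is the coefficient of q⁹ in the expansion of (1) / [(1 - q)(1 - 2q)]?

1023

Partial fractions give a closed form: a_n = (-1)·1^n + (2)·2^n.
At n = 9: a_9 = 1023.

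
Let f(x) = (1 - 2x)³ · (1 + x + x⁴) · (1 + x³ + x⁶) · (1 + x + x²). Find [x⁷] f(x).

-3

(1 - 2x)³ has coefficients 1,-6,12,-8 for degrees 0…3.
(1 + x + x⁴) has coefficients 1,1,0,0,1,0,0,0 for degrees 0…7.
Multiplying by (1 + x³ + x⁶) gives running coefficients 1,1,0,1,2,0,1,2 for degrees 0…7.
Finally multiplying by (1 + x + x²), the product of all factors after the first has coefficients 1,2,2,2,3,3,3,3 for degrees 0…7.
[x⁷] = 1·3 − 6·3 + 12·3 − 8·3 = -3.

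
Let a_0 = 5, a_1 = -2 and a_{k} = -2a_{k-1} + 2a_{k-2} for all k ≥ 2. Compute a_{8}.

The ordinary generating function has denominator 1 + 2y - 2y^2.
Iterating the recurrence: a_0,…,a_{8} = 5, -2, 14, -32, 92, -248, 680, -1856, 5072.

5072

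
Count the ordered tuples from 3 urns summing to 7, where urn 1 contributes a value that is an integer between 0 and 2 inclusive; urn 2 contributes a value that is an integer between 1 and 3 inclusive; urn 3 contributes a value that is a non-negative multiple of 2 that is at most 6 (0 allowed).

5

The generating function for the choices is (1 + y + y^2)·(y + y^2 + y^3)·(1 + y^2 + y^4 + y^6); the count is [y^7].
(1 + y + y^2) has coefficients 1,1,1 for degrees 0…2.
(y + y^2 + y^3) has coefficients 0,1,1,1,0,0,0,0 for degrees 0…7.
Finally multiplying by (1 + y^2 + y^4 + y^6), the product of all factors after the first has coefficients 0,1,1,2,1,2,1,2 for degrees 0…7.
[y^7] = 1·2 + 1·1 + 1·2 = 5.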